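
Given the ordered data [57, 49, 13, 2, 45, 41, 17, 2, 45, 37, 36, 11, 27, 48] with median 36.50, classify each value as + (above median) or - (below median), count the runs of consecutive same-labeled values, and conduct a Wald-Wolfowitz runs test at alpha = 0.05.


Step 1: Compute median = 36.50; label A = above, B = below.
Labels in order: AABBAABBAABBBA  (n_A = 7, n_B = 7)
Step 2: Count runs R = 7.
Step 3: Under H0 (random ordering), E[R] = 2*n_A*n_B/(n_A+n_B) + 1 = 2*7*7/14 + 1 = 8.0000.
        Var[R] = 2*n_A*n_B*(2*n_A*n_B - n_A - n_B) / ((n_A+n_B)^2 * (n_A+n_B-1)) = 8232/2548 = 3.2308.
        SD[R] = 1.7974.
Step 4: Continuity-corrected z = (R + 0.5 - E[R]) / SD[R] = (7 + 0.5 - 8.0000) / 1.7974 = -0.2782.
Step 5: Two-sided p-value via normal approximation = 2*(1 - Phi(|z|)) = 0.780879.
Step 6: alpha = 0.05. fail to reject H0.

R = 7, z = -0.2782, p = 0.780879, fail to reject H0.


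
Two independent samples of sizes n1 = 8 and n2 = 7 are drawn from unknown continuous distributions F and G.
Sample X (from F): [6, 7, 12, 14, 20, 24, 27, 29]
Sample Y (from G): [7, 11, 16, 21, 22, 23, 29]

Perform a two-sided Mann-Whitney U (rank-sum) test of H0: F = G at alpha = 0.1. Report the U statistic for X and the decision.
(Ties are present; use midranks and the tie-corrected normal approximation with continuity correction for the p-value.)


Step 1: Combine and sort all 15 observations; assign midranks.
sorted (value, group): (6,X), (7,X), (7,Y), (11,Y), (12,X), (14,X), (16,Y), (20,X), (21,Y), (22,Y), (23,Y), (24,X), (27,X), (29,X), (29,Y)
ranks: 6->1, 7->2.5, 7->2.5, 11->4, 12->5, 14->6, 16->7, 20->8, 21->9, 22->10, 23->11, 24->12, 27->13, 29->14.5, 29->14.5
Step 2: Rank sum for X: R1 = 1 + 2.5 + 5 + 6 + 8 + 12 + 13 + 14.5 = 62.
Step 3: U_X = R1 - n1(n1+1)/2 = 62 - 8*9/2 = 62 - 36 = 26.
       U_Y = n1*n2 - U_X = 56 - 26 = 30.
Step 4: Ties are present, so use the tie-corrected normal approximation (with continuity correction) for the p-value.
Step 5: p-value = 0.861942; compare to alpha = 0.1. fail to reject H0.

U_X = 26, p = 0.861942, fail to reject H0 at alpha = 0.1.


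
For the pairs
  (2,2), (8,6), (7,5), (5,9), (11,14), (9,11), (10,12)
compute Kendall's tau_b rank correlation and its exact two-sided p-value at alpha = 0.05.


Step 1: Enumerate the 21 unordered pairs (i,j) with i<j and classify each by sign(x_j-x_i) * sign(y_j-y_i).
  (1,2):dx=+6,dy=+4->C; (1,3):dx=+5,dy=+3->C; (1,4):dx=+3,dy=+7->C; (1,5):dx=+9,dy=+12->C
  (1,6):dx=+7,dy=+9->C; (1,7):dx=+8,dy=+10->C; (2,3):dx=-1,dy=-1->C; (2,4):dx=-3,dy=+3->D
  (2,5):dx=+3,dy=+8->C; (2,6):dx=+1,dy=+5->C; (2,7):dx=+2,dy=+6->C; (3,4):dx=-2,dy=+4->D
  (3,5):dx=+4,dy=+9->C; (3,6):dx=+2,dy=+6->C; (3,7):dx=+3,dy=+7->C; (4,5):dx=+6,dy=+5->C
  (4,6):dx=+4,dy=+2->C; (4,7):dx=+5,dy=+3->C; (5,6):dx=-2,dy=-3->C; (5,7):dx=-1,dy=-2->C
  (6,7):dx=+1,dy=+1->C
Step 2: C = 19, D = 2, total pairs = 21.
Step 3: tau = (C - D)/(n(n-1)/2) = (19 - 2)/21 = 0.809524.
Step 4: Exact two-sided p-value (enumerate n! = 5040 permutations of y under H0): p = 0.010714.
Step 5: alpha = 0.05. reject H0.

tau_b = 0.8095 (C=19, D=2), p = 0.010714, reject H0.


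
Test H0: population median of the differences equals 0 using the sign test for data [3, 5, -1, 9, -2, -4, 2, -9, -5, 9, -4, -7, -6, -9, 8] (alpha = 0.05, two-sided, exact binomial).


Step 1: Discard zero differences. Original n = 15; n_eff = number of nonzero differences = 15.
Nonzero differences (with sign): +3, +5, -1, +9, -2, -4, +2, -9, -5, +9, -4, -7, -6, -9, +8
Step 2: Count signs: positive = 6, negative = 9.
Step 3: Under H0: P(positive) = 0.5, so the number of positives S ~ Bin(15, 0.5).
Step 4: Two-sided exact p-value = sum of Bin(15,0.5) probabilities at or below the observed probability = 0.607239.
Step 5: alpha = 0.05. fail to reject H0.

n_eff = 15, pos = 6, neg = 9, p = 0.607239, fail to reject H0.


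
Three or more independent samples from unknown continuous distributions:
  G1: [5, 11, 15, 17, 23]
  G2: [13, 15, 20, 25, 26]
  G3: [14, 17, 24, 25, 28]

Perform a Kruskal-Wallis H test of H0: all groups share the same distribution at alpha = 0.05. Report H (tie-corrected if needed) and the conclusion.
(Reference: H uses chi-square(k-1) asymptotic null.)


Step 1: Combine all N = 15 observations and assign midranks.
sorted (value, group, rank): (5,G1,1), (11,G1,2), (13,G2,3), (14,G3,4), (15,G1,5.5), (15,G2,5.5), (17,G1,7.5), (17,G3,7.5), (20,G2,9), (23,G1,10), (24,G3,11), (25,G2,12.5), (25,G3,12.5), (26,G2,14), (28,G3,15)
Step 2: Sum ranks within each group.
R_1 = 26 (n_1 = 5)
R_2 = 44 (n_2 = 5)
R_3 = 50 (n_3 = 5)
Step 3: H = 12/(N(N+1)) * sum(R_i^2/n_i) - 3(N+1)
     = 12/(15*16) * (26^2/5 + 44^2/5 + 50^2/5) - 3*16
     = 0.050000 * 1022.4 - 48
     = 3.120000.
Step 4: Ties present; correction factor C = 1 - 18/(15^3 - 15) = 0.994643. Corrected H = 3.120000 / 0.994643 = 3.136804.
Step 5: Under H0, H ~ chi^2(2); p-value = 0.208378.
Step 6: alpha = 0.05. fail to reject H0.

H = 3.1368, df = 2, p = 0.208378, fail to reject H0.


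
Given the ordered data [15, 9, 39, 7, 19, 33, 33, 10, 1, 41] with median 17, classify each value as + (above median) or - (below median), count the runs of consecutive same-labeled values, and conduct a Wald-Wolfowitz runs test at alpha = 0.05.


Step 1: Compute median = 17; label A = above, B = below.
Labels in order: BBABAAABBA  (n_A = 5, n_B = 5)
Step 2: Count runs R = 6.
Step 3: Under H0 (random ordering), E[R] = 2*n_A*n_B/(n_A+n_B) + 1 = 2*5*5/10 + 1 = 6.0000.
        Var[R] = 2*n_A*n_B*(2*n_A*n_B - n_A - n_B) / ((n_A+n_B)^2 * (n_A+n_B-1)) = 2000/900 = 2.2222.
        SD[R] = 1.4907.
Step 4: R = E[R], so z = 0 with no continuity correction.
Step 5: Two-sided p-value via normal approximation = 2*(1 - Phi(|z|)) = 1.000000.
Step 6: alpha = 0.05. fail to reject H0.

R = 6, z = 0.0000, p = 1.000000, fail to reject H0.


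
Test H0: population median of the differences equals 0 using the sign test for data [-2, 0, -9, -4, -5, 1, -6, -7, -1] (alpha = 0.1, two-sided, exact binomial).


Step 1: Discard zero differences. Original n = 9; n_eff = number of nonzero differences = 8.
Nonzero differences (with sign): -2, -9, -4, -5, +1, -6, -7, -1
Step 2: Count signs: positive = 1, negative = 7.
Step 3: Under H0: P(positive) = 0.5, so the number of positives S ~ Bin(8, 0.5).
Step 4: Two-sided exact p-value = sum of Bin(8,0.5) probabilities at or below the observed probability = 0.070312.
Step 5: alpha = 0.1. reject H0.

n_eff = 8, pos = 1, neg = 7, p = 0.070312, reject H0.


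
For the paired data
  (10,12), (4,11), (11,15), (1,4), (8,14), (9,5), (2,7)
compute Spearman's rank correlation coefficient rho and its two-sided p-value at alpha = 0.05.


Step 1: Rank x and y separately (midranks; no ties here).
rank(x): 10->6, 4->3, 11->7, 1->1, 8->4, 9->5, 2->2
rank(y): 12->5, 11->4, 15->7, 4->1, 14->6, 5->2, 7->3
Step 2: d_i = R_x(i) - R_y(i); compute d_i^2.
  (6-5)^2=1, (3-4)^2=1, (7-7)^2=0, (1-1)^2=0, (4-6)^2=4, (5-2)^2=9, (2-3)^2=1
sum(d^2) = 16.
Step 3: rho = 1 - 6*16 / (7*(7^2 - 1)) = 1 - 96/336 = 0.714286.
Step 4: Under H0, t = rho * sqrt((n-2)/(1-rho^2)) = 2.2822 ~ t(5).
Step 5: Two-sided p-value from the t-distribution with 5 df = 0.071344.
Step 6: alpha = 0.05. fail to reject H0.

rho = 0.7143, p = 0.071344, fail to reject H0 at alpha = 0.05.


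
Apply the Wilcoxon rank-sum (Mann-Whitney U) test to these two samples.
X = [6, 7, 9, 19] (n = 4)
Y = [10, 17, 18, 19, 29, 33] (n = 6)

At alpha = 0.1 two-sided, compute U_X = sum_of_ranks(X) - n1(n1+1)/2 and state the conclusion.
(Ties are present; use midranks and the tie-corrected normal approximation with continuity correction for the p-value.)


Step 1: Combine and sort all 10 observations; assign midranks.
sorted (value, group): (6,X), (7,X), (9,X), (10,Y), (17,Y), (18,Y), (19,X), (19,Y), (29,Y), (33,Y)
ranks: 6->1, 7->2, 9->3, 10->4, 17->5, 18->6, 19->7.5, 19->7.5, 29->9, 33->10
Step 2: Rank sum for X: R1 = 1 + 2 + 3 + 7.5 = 13.5.
Step 3: U_X = R1 - n1(n1+1)/2 = 13.5 - 4*5/2 = 13.5 - 10 = 3.5.
       U_Y = n1*n2 - U_X = 24 - 3.5 = 20.5.
Step 4: Ties are present, so use the tie-corrected normal approximation (with continuity correction) for the p-value.
Step 5: p-value = 0.087118; compare to alpha = 0.1. reject H0.

U_X = 3.5, p = 0.087118, reject H0 at alpha = 0.1.


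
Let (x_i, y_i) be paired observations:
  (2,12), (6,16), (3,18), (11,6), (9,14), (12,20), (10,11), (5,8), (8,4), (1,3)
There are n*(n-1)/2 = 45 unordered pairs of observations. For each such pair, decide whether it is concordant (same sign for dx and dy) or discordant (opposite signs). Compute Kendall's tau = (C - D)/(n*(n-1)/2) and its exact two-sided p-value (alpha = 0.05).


Step 1: Enumerate the 45 unordered pairs (i,j) with i<j and classify each by sign(x_j-x_i) * sign(y_j-y_i).
  (1,2):dx=+4,dy=+4->C; (1,3):dx=+1,dy=+6->C; (1,4):dx=+9,dy=-6->D; (1,5):dx=+7,dy=+2->C
  (1,6):dx=+10,dy=+8->C; (1,7):dx=+8,dy=-1->D; (1,8):dx=+3,dy=-4->D; (1,9):dx=+6,dy=-8->D
  (1,10):dx=-1,dy=-9->C; (2,3):dx=-3,dy=+2->D; (2,4):dx=+5,dy=-10->D; (2,5):dx=+3,dy=-2->D
  (2,6):dx=+6,dy=+4->C; (2,7):dx=+4,dy=-5->D; (2,8):dx=-1,dy=-8->C; (2,9):dx=+2,dy=-12->D
  (2,10):dx=-5,dy=-13->C; (3,4):dx=+8,dy=-12->D; (3,5):dx=+6,dy=-4->D; (3,6):dx=+9,dy=+2->C
  (3,7):dx=+7,dy=-7->D; (3,8):dx=+2,dy=-10->D; (3,9):dx=+5,dy=-14->D; (3,10):dx=-2,dy=-15->C
  (4,5):dx=-2,dy=+8->D; (4,6):dx=+1,dy=+14->C; (4,7):dx=-1,dy=+5->D; (4,8):dx=-6,dy=+2->D
  (4,9):dx=-3,dy=-2->C; (4,10):dx=-10,dy=-3->C; (5,6):dx=+3,dy=+6->C; (5,7):dx=+1,dy=-3->D
  (5,8):dx=-4,dy=-6->C; (5,9):dx=-1,dy=-10->C; (5,10):dx=-8,dy=-11->C; (6,7):dx=-2,dy=-9->C
  (6,8):dx=-7,dy=-12->C; (6,9):dx=-4,dy=-16->C; (6,10):dx=-11,dy=-17->C; (7,8):dx=-5,dy=-3->C
  (7,9):dx=-2,dy=-7->C; (7,10):dx=-9,dy=-8->C; (8,9):dx=+3,dy=-4->D; (8,10):dx=-4,dy=-5->C
  (9,10):dx=-7,dy=-1->C
Step 2: C = 26, D = 19, total pairs = 45.
Step 3: tau = (C - D)/(n(n-1)/2) = (26 - 19)/45 = 0.155556.
Step 4: Exact two-sided p-value (enumerate n! = 3628800 permutations of y under H0): p = 0.600654.
Step 5: alpha = 0.05. fail to reject H0.

tau_b = 0.1556 (C=26, D=19), p = 0.600654, fail to reject H0.


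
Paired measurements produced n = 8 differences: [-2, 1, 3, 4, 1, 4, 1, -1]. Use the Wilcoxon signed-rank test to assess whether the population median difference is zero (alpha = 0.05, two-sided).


Step 1: Drop any zero differences (none here) and take |d_i|.
|d| = [2, 1, 3, 4, 1, 4, 1, 1]
Step 2: Midrank |d_i| (ties get averaged ranks).
ranks: |2|->5, |1|->2.5, |3|->6, |4|->7.5, |1|->2.5, |4|->7.5, |1|->2.5, |1|->2.5
Step 3: Attach original signs; sum ranks with positive sign and with negative sign.
W+ = 2.5 + 6 + 7.5 + 2.5 + 7.5 + 2.5 = 28.5
W- = 5 + 2.5 = 7.5
(Check: W+ + W- = 36 should equal n(n+1)/2 = 36.)
Step 4: Test statistic W = min(W+, W-) = 7.5.
Step 5: Ties in |d|, so use the tie-corrected normal approximation.
        E[W] = n(n+1)/4 = 8*9/4 = 18.
        Tie groups: |d|=1 (t=4), |d|=4 (t=2); sum(t^3 - t) = 66.
        Var[W] = n(n+1)(2n+1)/24 - sum(t^3-t)/48 = 1224/24 - 66/48 = 49.625.
        z = (W - E[W]) / sqrt(Var[W]) = (7.5 - 18) / 7.0445 = -1.4905.
        Two-sided p = 2*Phi(z) = 0.136086.
Step 6: alpha = 0.05. fail to reject H0.

W+ = 28.5, W- = 7.5, W = min = 7.5, p = 0.136086, fail to reject H0.


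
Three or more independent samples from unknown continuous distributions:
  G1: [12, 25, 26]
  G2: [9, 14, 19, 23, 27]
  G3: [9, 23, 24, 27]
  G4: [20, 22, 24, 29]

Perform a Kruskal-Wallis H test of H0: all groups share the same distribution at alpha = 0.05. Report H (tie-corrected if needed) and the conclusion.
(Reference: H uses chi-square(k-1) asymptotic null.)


Step 1: Combine all N = 16 observations and assign midranks.
sorted (value, group, rank): (9,G2,1.5), (9,G3,1.5), (12,G1,3), (14,G2,4), (19,G2,5), (20,G4,6), (22,G4,7), (23,G2,8.5), (23,G3,8.5), (24,G3,10.5), (24,G4,10.5), (25,G1,12), (26,G1,13), (27,G2,14.5), (27,G3,14.5), (29,G4,16)
Step 2: Sum ranks within each group.
R_1 = 28 (n_1 = 3)
R_2 = 33.5 (n_2 = 5)
R_3 = 35 (n_3 = 4)
R_4 = 39.5 (n_4 = 4)
Step 3: H = 12/(N(N+1)) * sum(R_i^2/n_i) - 3(N+1)
     = 12/(16*17) * (28^2/3 + 33.5^2/5 + 35^2/4 + 39.5^2/4) - 3*17
     = 0.044118 * 1182.1 - 51
     = 1.151287.
Step 4: Ties present; correction factor C = 1 - 24/(16^3 - 16) = 0.994118. Corrected H = 1.151287 / 0.994118 = 1.158099.
Step 5: Under H0, H ~ chi^2(3); p-value = 0.763070.
Step 6: alpha = 0.05. fail to reject H0.

H = 1.1581, df = 3, p = 0.763070, fail to reject H0.


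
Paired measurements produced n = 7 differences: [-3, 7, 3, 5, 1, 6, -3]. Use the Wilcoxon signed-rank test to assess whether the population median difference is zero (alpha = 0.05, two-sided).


Step 1: Drop any zero differences (none here) and take |d_i|.
|d| = [3, 7, 3, 5, 1, 6, 3]
Step 2: Midrank |d_i| (ties get averaged ranks).
ranks: |3|->3, |7|->7, |3|->3, |5|->5, |1|->1, |6|->6, |3|->3
Step 3: Attach original signs; sum ranks with positive sign and with negative sign.
W+ = 7 + 3 + 5 + 1 + 6 = 22
W- = 3 + 3 = 6
(Check: W+ + W- = 28 should equal n(n+1)/2 = 28.)
Step 4: Test statistic W = min(W+, W-) = 6.
Step 5: Ties in |d|, so use the tie-corrected normal approximation.
        E[W] = n(n+1)/4 = 7*8/4 = 14.
        Tie groups: |d|=3 (t=3); sum(t^3 - t) = 24.
        Var[W] = n(n+1)(2n+1)/24 - sum(t^3-t)/48 = 840/24 - 24/48 = 34.5.
        z = (W - E[W]) / sqrt(Var[W]) = (6 - 14) / 5.8737 = -1.3620.
        Two-sided p = 2*Phi(z) = 0.173195.
Step 6: alpha = 0.05. fail to reject H0.

W+ = 22, W- = 6, W = min = 6, p = 0.173195, fail to reject H0.


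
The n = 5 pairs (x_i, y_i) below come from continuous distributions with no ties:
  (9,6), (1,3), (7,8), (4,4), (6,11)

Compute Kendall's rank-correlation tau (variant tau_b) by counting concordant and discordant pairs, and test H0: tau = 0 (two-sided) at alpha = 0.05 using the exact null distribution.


Step 1: Enumerate the 10 unordered pairs (i,j) with i<j and classify each by sign(x_j-x_i) * sign(y_j-y_i).
  (1,2):dx=-8,dy=-3->C; (1,3):dx=-2,dy=+2->D; (1,4):dx=-5,dy=-2->C; (1,5):dx=-3,dy=+5->D
  (2,3):dx=+6,dy=+5->C; (2,4):dx=+3,dy=+1->C; (2,5):dx=+5,dy=+8->C; (3,4):dx=-3,dy=-4->C
  (3,5):dx=-1,dy=+3->D; (4,5):dx=+2,dy=+7->C
Step 2: C = 7, D = 3, total pairs = 10.
Step 3: tau = (C - D)/(n(n-1)/2) = (7 - 3)/10 = 0.400000.
Step 4: Exact two-sided p-value (enumerate n! = 120 permutations of y under H0): p = 0.483333.
Step 5: alpha = 0.05. fail to reject H0.

tau_b = 0.4000 (C=7, D=3), p = 0.483333, fail to reject H0.


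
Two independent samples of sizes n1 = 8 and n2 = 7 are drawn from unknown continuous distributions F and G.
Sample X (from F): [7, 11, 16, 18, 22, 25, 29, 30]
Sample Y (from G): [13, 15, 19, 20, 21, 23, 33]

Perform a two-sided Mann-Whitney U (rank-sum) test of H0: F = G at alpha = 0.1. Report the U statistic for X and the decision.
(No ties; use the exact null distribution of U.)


Step 1: Combine and sort all 15 observations; assign midranks.
sorted (value, group): (7,X), (11,X), (13,Y), (15,Y), (16,X), (18,X), (19,Y), (20,Y), (21,Y), (22,X), (23,Y), (25,X), (29,X), (30,X), (33,Y)
ranks: 7->1, 11->2, 13->3, 15->4, 16->5, 18->6, 19->7, 20->8, 21->9, 22->10, 23->11, 25->12, 29->13, 30->14, 33->15
Step 2: Rank sum for X: R1 = 1 + 2 + 5 + 6 + 10 + 12 + 13 + 14 = 63.
Step 3: U_X = R1 - n1(n1+1)/2 = 63 - 8*9/2 = 63 - 36 = 27.
       U_Y = n1*n2 - U_X = 56 - 27 = 29.
Step 4: No ties, so the exact null distribution of U (based on enumerating the C(15,8) = 6435 equally likely rank assignments) gives the two-sided p-value.
Step 5: p-value = 0.955089; compare to alpha = 0.1. fail to reject H0.

U_X = 27, p = 0.955089, fail to reject H0 at alpha = 0.1.


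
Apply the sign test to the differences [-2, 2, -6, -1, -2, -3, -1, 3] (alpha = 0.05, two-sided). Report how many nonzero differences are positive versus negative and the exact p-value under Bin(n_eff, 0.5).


Step 1: Discard zero differences. Original n = 8; n_eff = number of nonzero differences = 8.
Nonzero differences (with sign): -2, +2, -6, -1, -2, -3, -1, +3
Step 2: Count signs: positive = 2, negative = 6.
Step 3: Under H0: P(positive) = 0.5, so the number of positives S ~ Bin(8, 0.5).
Step 4: Two-sided exact p-value = sum of Bin(8,0.5) probabilities at or below the observed probability = 0.289062.
Step 5: alpha = 0.05. fail to reject H0.

n_eff = 8, pos = 2, neg = 6, p = 0.289062, fail to reject H0.


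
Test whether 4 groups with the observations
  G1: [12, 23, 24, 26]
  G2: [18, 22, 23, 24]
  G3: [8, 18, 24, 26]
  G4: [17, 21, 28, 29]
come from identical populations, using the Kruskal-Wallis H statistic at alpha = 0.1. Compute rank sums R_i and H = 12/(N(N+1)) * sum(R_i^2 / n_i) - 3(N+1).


Step 1: Combine all N = 16 observations and assign midranks.
sorted (value, group, rank): (8,G3,1), (12,G1,2), (17,G4,3), (18,G2,4.5), (18,G3,4.5), (21,G4,6), (22,G2,7), (23,G1,8.5), (23,G2,8.5), (24,G1,11), (24,G2,11), (24,G3,11), (26,G1,13.5), (26,G3,13.5), (28,G4,15), (29,G4,16)
Step 2: Sum ranks within each group.
R_1 = 35 (n_1 = 4)
R_2 = 31 (n_2 = 4)
R_3 = 30 (n_3 = 4)
R_4 = 40 (n_4 = 4)
Step 3: H = 12/(N(N+1)) * sum(R_i^2/n_i) - 3(N+1)
     = 12/(16*17) * (35^2/4 + 31^2/4 + 30^2/4 + 40^2/4) - 3*17
     = 0.044118 * 1171.5 - 51
     = 0.683824.
Step 4: Ties present; correction factor C = 1 - 42/(16^3 - 16) = 0.989706. Corrected H = 0.683824 / 0.989706 = 0.690936.
Step 5: Under H0, H ~ chi^2(3); p-value = 0.875334.
Step 6: alpha = 0.1. fail to reject H0.

H = 0.6909, df = 3, p = 0.875334, fail to reject H0.


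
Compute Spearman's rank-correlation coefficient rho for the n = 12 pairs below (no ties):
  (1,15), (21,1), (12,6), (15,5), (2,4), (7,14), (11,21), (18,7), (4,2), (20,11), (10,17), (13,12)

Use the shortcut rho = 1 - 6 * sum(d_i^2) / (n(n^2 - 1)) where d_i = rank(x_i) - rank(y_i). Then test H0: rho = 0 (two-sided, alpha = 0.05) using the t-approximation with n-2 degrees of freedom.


Step 1: Rank x and y separately (midranks; no ties here).
rank(x): 1->1, 21->12, 12->7, 15->9, 2->2, 7->4, 11->6, 18->10, 4->3, 20->11, 10->5, 13->8
rank(y): 15->10, 1->1, 6->5, 5->4, 4->3, 14->9, 21->12, 7->6, 2->2, 11->7, 17->11, 12->8
Step 2: d_i = R_x(i) - R_y(i); compute d_i^2.
  (1-10)^2=81, (12-1)^2=121, (7-5)^2=4, (9-4)^2=25, (2-3)^2=1, (4-9)^2=25, (6-12)^2=36, (10-6)^2=16, (3-2)^2=1, (11-7)^2=16, (5-11)^2=36, (8-8)^2=0
sum(d^2) = 362.
Step 3: rho = 1 - 6*362 / (12*(12^2 - 1)) = 1 - 2172/1716 = -0.265734.
Step 4: Under H0, t = rho * sqrt((n-2)/(1-rho^2)) = -0.8717 ~ t(10).
Step 5: Two-sided p-value from the t-distribution with 10 df = 0.403833.
Step 6: alpha = 0.05. fail to reject H0.

rho = -0.2657, p = 0.403833, fail to reject H0 at alpha = 0.05.


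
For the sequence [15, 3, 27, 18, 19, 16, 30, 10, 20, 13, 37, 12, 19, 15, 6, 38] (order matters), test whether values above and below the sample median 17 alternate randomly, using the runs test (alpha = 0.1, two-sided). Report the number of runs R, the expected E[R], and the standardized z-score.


Step 1: Compute median = 17; label A = above, B = below.
Labels in order: BBAAABABABABABBA  (n_A = 8, n_B = 8)
Step 2: Count runs R = 12.
Step 3: Under H0 (random ordering), E[R] = 2*n_A*n_B/(n_A+n_B) + 1 = 2*8*8/16 + 1 = 9.0000.
        Var[R] = 2*n_A*n_B*(2*n_A*n_B - n_A - n_B) / ((n_A+n_B)^2 * (n_A+n_B-1)) = 14336/3840 = 3.7333.
        SD[R] = 1.9322.
Step 4: Continuity-corrected z = (R - 0.5 - E[R]) / SD[R] = (12 - 0.5 - 9.0000) / 1.9322 = 1.2939.
Step 5: Two-sided p-value via normal approximation = 2*(1 - Phi(|z|)) = 0.195709.
Step 6: alpha = 0.1. fail to reject H0.

R = 12, z = 1.2939, p = 0.195709, fail to reject H0.


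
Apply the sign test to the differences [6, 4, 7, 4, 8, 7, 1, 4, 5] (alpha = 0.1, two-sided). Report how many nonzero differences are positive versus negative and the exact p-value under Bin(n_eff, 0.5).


Step 1: Discard zero differences. Original n = 9; n_eff = number of nonzero differences = 9.
Nonzero differences (with sign): +6, +4, +7, +4, +8, +7, +1, +4, +5
Step 2: Count signs: positive = 9, negative = 0.
Step 3: Under H0: P(positive) = 0.5, so the number of positives S ~ Bin(9, 0.5).
Step 4: Two-sided exact p-value = sum of Bin(9,0.5) probabilities at or below the observed probability = 0.003906.
Step 5: alpha = 0.1. reject H0.

n_eff = 9, pos = 9, neg = 0, p = 0.003906, reject H0.


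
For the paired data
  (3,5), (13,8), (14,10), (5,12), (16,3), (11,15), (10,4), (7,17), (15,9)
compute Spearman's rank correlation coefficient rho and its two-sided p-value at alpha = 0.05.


Step 1: Rank x and y separately (midranks; no ties here).
rank(x): 3->1, 13->6, 14->7, 5->2, 16->9, 11->5, 10->4, 7->3, 15->8
rank(y): 5->3, 8->4, 10->6, 12->7, 3->1, 15->8, 4->2, 17->9, 9->5
Step 2: d_i = R_x(i) - R_y(i); compute d_i^2.
  (1-3)^2=4, (6-4)^2=4, (7-6)^2=1, (2-7)^2=25, (9-1)^2=64, (5-8)^2=9, (4-2)^2=4, (3-9)^2=36, (8-5)^2=9
sum(d^2) = 156.
Step 3: rho = 1 - 6*156 / (9*(9^2 - 1)) = 1 - 936/720 = -0.300000.
Step 4: Under H0, t = rho * sqrt((n-2)/(1-rho^2)) = -0.8321 ~ t(7).
Step 5: Two-sided p-value from the t-distribution with 7 df = 0.432845.
Step 6: alpha = 0.05. fail to reject H0.

rho = -0.3000, p = 0.432845, fail to reject H0 at alpha = 0.05.


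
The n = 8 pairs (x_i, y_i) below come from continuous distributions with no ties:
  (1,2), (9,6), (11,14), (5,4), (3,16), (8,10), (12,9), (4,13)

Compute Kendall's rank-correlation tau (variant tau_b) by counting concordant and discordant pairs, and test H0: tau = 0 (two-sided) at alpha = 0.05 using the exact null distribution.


Step 1: Enumerate the 28 unordered pairs (i,j) with i<j and classify each by sign(x_j-x_i) * sign(y_j-y_i).
  (1,2):dx=+8,dy=+4->C; (1,3):dx=+10,dy=+12->C; (1,4):dx=+4,dy=+2->C; (1,5):dx=+2,dy=+14->C
  (1,6):dx=+7,dy=+8->C; (1,7):dx=+11,dy=+7->C; (1,8):dx=+3,dy=+11->C; (2,3):dx=+2,dy=+8->C
  (2,4):dx=-4,dy=-2->C; (2,5):dx=-6,dy=+10->D; (2,6):dx=-1,dy=+4->D; (2,7):dx=+3,dy=+3->C
  (2,8):dx=-5,dy=+7->D; (3,4):dx=-6,dy=-10->C; (3,5):dx=-8,dy=+2->D; (3,6):dx=-3,dy=-4->C
  (3,7):dx=+1,dy=-5->D; (3,8):dx=-7,dy=-1->C; (4,5):dx=-2,dy=+12->D; (4,6):dx=+3,dy=+6->C
  (4,7):dx=+7,dy=+5->C; (4,8):dx=-1,dy=+9->D; (5,6):dx=+5,dy=-6->D; (5,7):dx=+9,dy=-7->D
  (5,8):dx=+1,dy=-3->D; (6,7):dx=+4,dy=-1->D; (6,8):dx=-4,dy=+3->D; (7,8):dx=-8,dy=+4->D
Step 2: C = 15, D = 13, total pairs = 28.
Step 3: tau = (C - D)/(n(n-1)/2) = (15 - 13)/28 = 0.071429.
Step 4: Exact two-sided p-value (enumerate n! = 40320 permutations of y under H0): p = 0.904861.
Step 5: alpha = 0.05. fail to reject H0.

tau_b = 0.0714 (C=15, D=13), p = 0.904861, fail to reject H0.


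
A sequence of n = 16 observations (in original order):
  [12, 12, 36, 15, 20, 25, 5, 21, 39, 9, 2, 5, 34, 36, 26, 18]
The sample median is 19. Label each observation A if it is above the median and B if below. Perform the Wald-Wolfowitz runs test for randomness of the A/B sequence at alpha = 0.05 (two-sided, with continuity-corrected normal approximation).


Step 1: Compute median = 19; label A = above, B = below.
Labels in order: BBABAABAABBBAAAB  (n_A = 8, n_B = 8)
Step 2: Count runs R = 9.
Step 3: Under H0 (random ordering), E[R] = 2*n_A*n_B/(n_A+n_B) + 1 = 2*8*8/16 + 1 = 9.0000.
        Var[R] = 2*n_A*n_B*(2*n_A*n_B - n_A - n_B) / ((n_A+n_B)^2 * (n_A+n_B-1)) = 14336/3840 = 3.7333.
        SD[R] = 1.9322.
Step 4: R = E[R], so z = 0 with no continuity correction.
Step 5: Two-sided p-value via normal approximation = 2*(1 - Phi(|z|)) = 1.000000.
Step 6: alpha = 0.05. fail to reject H0.

R = 9, z = 0.0000, p = 1.000000, fail to reject H0.


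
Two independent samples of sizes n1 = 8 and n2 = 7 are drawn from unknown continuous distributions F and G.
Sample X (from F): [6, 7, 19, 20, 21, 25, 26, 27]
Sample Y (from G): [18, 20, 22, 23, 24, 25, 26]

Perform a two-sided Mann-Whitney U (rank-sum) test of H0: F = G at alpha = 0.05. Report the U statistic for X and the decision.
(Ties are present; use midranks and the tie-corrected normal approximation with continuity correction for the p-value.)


Step 1: Combine and sort all 15 observations; assign midranks.
sorted (value, group): (6,X), (7,X), (18,Y), (19,X), (20,X), (20,Y), (21,X), (22,Y), (23,Y), (24,Y), (25,X), (25,Y), (26,X), (26,Y), (27,X)
ranks: 6->1, 7->2, 18->3, 19->4, 20->5.5, 20->5.5, 21->7, 22->8, 23->9, 24->10, 25->11.5, 25->11.5, 26->13.5, 26->13.5, 27->15
Step 2: Rank sum for X: R1 = 1 + 2 + 4 + 5.5 + 7 + 11.5 + 13.5 + 15 = 59.5.
Step 3: U_X = R1 - n1(n1+1)/2 = 59.5 - 8*9/2 = 59.5 - 36 = 23.5.
       U_Y = n1*n2 - U_X = 56 - 23.5 = 32.5.
Step 4: Ties are present, so use the tie-corrected normal approximation (with continuity correction) for the p-value.
Step 5: p-value = 0.642537; compare to alpha = 0.05. fail to reject H0.

U_X = 23.5, p = 0.642537, fail to reject H0 at alpha = 0.05.


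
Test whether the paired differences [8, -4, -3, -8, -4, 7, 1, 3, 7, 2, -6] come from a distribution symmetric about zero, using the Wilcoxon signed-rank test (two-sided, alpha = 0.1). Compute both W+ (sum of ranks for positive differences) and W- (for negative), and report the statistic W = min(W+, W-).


Step 1: Drop any zero differences (none here) and take |d_i|.
|d| = [8, 4, 3, 8, 4, 7, 1, 3, 7, 2, 6]
Step 2: Midrank |d_i| (ties get averaged ranks).
ranks: |8|->10.5, |4|->5.5, |3|->3.5, |8|->10.5, |4|->5.5, |7|->8.5, |1|->1, |3|->3.5, |7|->8.5, |2|->2, |6|->7
Step 3: Attach original signs; sum ranks with positive sign and with negative sign.
W+ = 10.5 + 8.5 + 1 + 3.5 + 8.5 + 2 = 34
W- = 5.5 + 3.5 + 10.5 + 5.5 + 7 = 32
(Check: W+ + W- = 66 should equal n(n+1)/2 = 66.)
Step 4: Test statistic W = min(W+, W-) = 32.
Step 5: Ties in |d|, so use the tie-corrected normal approximation.
        E[W] = n(n+1)/4 = 11*12/4 = 33.
        Tie groups: |d|=3 (t=2), |d|=4 (t=2), |d|=7 (t=2), |d|=8 (t=2); sum(t^3 - t) = 24.
        Var[W] = n(n+1)(2n+1)/24 - sum(t^3-t)/48 = 3036/24 - 24/48 = 126.
        z = (W - E[W]) / sqrt(Var[W]) = (32 - 33) / 11.2250 = -0.0891.
        Two-sided p = 2*Phi(z) = 0.929013.
Step 6: alpha = 0.1. fail to reject H0.

W+ = 34, W- = 32, W = min = 32, p = 0.929013, fail to reject H0.


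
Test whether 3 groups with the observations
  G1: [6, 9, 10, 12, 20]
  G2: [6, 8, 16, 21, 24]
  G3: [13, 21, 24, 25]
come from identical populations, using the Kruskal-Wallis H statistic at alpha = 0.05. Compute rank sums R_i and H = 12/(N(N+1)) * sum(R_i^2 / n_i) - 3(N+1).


Step 1: Combine all N = 14 observations and assign midranks.
sorted (value, group, rank): (6,G1,1.5), (6,G2,1.5), (8,G2,3), (9,G1,4), (10,G1,5), (12,G1,6), (13,G3,7), (16,G2,8), (20,G1,9), (21,G2,10.5), (21,G3,10.5), (24,G2,12.5), (24,G3,12.5), (25,G3,14)
Step 2: Sum ranks within each group.
R_1 = 25.5 (n_1 = 5)
R_2 = 35.5 (n_2 = 5)
R_3 = 44 (n_3 = 4)
Step 3: H = 12/(N(N+1)) * sum(R_i^2/n_i) - 3(N+1)
     = 12/(14*15) * (25.5^2/5 + 35.5^2/5 + 44^2/4) - 3*15
     = 0.057143 * 866.1 - 45
     = 4.491429.
Step 4: Ties present; correction factor C = 1 - 18/(14^3 - 14) = 0.993407. Corrected H = 4.491429 / 0.993407 = 4.521239.
Step 5: Under H0, H ~ chi^2(2); p-value = 0.104286.
Step 6: alpha = 0.05. fail to reject H0.

H = 4.5212, df = 2, p = 0.104286, fail to reject H0.


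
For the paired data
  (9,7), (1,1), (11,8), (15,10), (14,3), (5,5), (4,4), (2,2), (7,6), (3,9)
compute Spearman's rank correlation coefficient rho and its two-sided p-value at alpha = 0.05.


Step 1: Rank x and y separately (midranks; no ties here).
rank(x): 9->7, 1->1, 11->8, 15->10, 14->9, 5->5, 4->4, 2->2, 7->6, 3->3
rank(y): 7->7, 1->1, 8->8, 10->10, 3->3, 5->5, 4->4, 2->2, 6->6, 9->9
Step 2: d_i = R_x(i) - R_y(i); compute d_i^2.
  (7-7)^2=0, (1-1)^2=0, (8-8)^2=0, (10-10)^2=0, (9-3)^2=36, (5-5)^2=0, (4-4)^2=0, (2-2)^2=0, (6-6)^2=0, (3-9)^2=36
sum(d^2) = 72.
Step 3: rho = 1 - 6*72 / (10*(10^2 - 1)) = 1 - 432/990 = 0.563636.
Step 4: Under H0, t = rho * sqrt((n-2)/(1-rho^2)) = 1.9300 ~ t(8).
Step 5: Two-sided p-value from the t-distribution with 8 df = 0.089724.
Step 6: alpha = 0.05. fail to reject H0.

rho = 0.5636, p = 0.089724, fail to reject H0 at alpha = 0.05.


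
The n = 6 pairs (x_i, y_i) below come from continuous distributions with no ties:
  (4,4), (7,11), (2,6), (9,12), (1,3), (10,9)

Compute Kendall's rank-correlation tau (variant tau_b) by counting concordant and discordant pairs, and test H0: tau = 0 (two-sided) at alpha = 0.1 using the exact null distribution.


Step 1: Enumerate the 15 unordered pairs (i,j) with i<j and classify each by sign(x_j-x_i) * sign(y_j-y_i).
  (1,2):dx=+3,dy=+7->C; (1,3):dx=-2,dy=+2->D; (1,4):dx=+5,dy=+8->C; (1,5):dx=-3,dy=-1->C
  (1,6):dx=+6,dy=+5->C; (2,3):dx=-5,dy=-5->C; (2,4):dx=+2,dy=+1->C; (2,5):dx=-6,dy=-8->C
  (2,6):dx=+3,dy=-2->D; (3,4):dx=+7,dy=+6->C; (3,5):dx=-1,dy=-3->C; (3,6):dx=+8,dy=+3->C
  (4,5):dx=-8,dy=-9->C; (4,6):dx=+1,dy=-3->D; (5,6):dx=+9,dy=+6->C
Step 2: C = 12, D = 3, total pairs = 15.
Step 3: tau = (C - D)/(n(n-1)/2) = (12 - 3)/15 = 0.600000.
Step 4: Exact two-sided p-value (enumerate n! = 720 permutations of y under H0): p = 0.136111.
Step 5: alpha = 0.1. fail to reject H0.

tau_b = 0.6000 (C=12, D=3), p = 0.136111, fail to reject H0.


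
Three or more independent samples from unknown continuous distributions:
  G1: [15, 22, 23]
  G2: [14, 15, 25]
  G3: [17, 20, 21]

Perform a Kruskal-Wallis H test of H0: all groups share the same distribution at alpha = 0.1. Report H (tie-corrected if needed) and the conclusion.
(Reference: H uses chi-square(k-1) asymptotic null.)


Step 1: Combine all N = 9 observations and assign midranks.
sorted (value, group, rank): (14,G2,1), (15,G1,2.5), (15,G2,2.5), (17,G3,4), (20,G3,5), (21,G3,6), (22,G1,7), (23,G1,8), (25,G2,9)
Step 2: Sum ranks within each group.
R_1 = 17.5 (n_1 = 3)
R_2 = 12.5 (n_2 = 3)
R_3 = 15 (n_3 = 3)
Step 3: H = 12/(N(N+1)) * sum(R_i^2/n_i) - 3(N+1)
     = 12/(9*10) * (17.5^2/3 + 12.5^2/3 + 15^2/3) - 3*10
     = 0.133333 * 229.167 - 30
     = 0.555556.
Step 4: Ties present; correction factor C = 1 - 6/(9^3 - 9) = 0.991667. Corrected H = 0.555556 / 0.991667 = 0.560224.
Step 5: Under H0, H ~ chi^2(2); p-value = 0.755699.
Step 6: alpha = 0.1. fail to reject H0.

H = 0.5602, df = 2, p = 0.755699, fail to reject H0.


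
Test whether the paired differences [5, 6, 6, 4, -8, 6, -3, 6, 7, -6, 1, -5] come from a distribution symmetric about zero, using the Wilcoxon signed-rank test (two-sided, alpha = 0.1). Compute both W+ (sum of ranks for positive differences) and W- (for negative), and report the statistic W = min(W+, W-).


Step 1: Drop any zero differences (none here) and take |d_i|.
|d| = [5, 6, 6, 4, 8, 6, 3, 6, 7, 6, 1, 5]
Step 2: Midrank |d_i| (ties get averaged ranks).
ranks: |5|->4.5, |6|->8, |6|->8, |4|->3, |8|->12, |6|->8, |3|->2, |6|->8, |7|->11, |6|->8, |1|->1, |5|->4.5
Step 3: Attach original signs; sum ranks with positive sign and with negative sign.
W+ = 4.5 + 8 + 8 + 3 + 8 + 8 + 11 + 1 = 51.5
W- = 12 + 2 + 8 + 4.5 = 26.5
(Check: W+ + W- = 78 should equal n(n+1)/2 = 78.)
Step 4: Test statistic W = min(W+, W-) = 26.5.
Step 5: Ties in |d|, so use the tie-corrected normal approximation.
        E[W] = n(n+1)/4 = 12*13/4 = 39.
        Tie groups: |d|=5 (t=2), |d|=6 (t=5); sum(t^3 - t) = 126.
        Var[W] = n(n+1)(2n+1)/24 - sum(t^3-t)/48 = 3900/24 - 126/48 = 159.875.
        z = (W - E[W]) / sqrt(Var[W]) = (26.5 - 39) / 12.6442 = -0.9886.
        Two-sided p = 2*Phi(z) = 0.322860.
Step 6: alpha = 0.1. fail to reject H0.

W+ = 51.5, W- = 26.5, W = min = 26.5, p = 0.322860, fail to reject H0.


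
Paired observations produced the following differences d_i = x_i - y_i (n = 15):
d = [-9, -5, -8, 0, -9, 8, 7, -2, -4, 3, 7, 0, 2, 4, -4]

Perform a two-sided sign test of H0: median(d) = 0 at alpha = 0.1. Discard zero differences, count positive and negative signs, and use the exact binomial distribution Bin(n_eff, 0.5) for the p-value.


Step 1: Discard zero differences. Original n = 15; n_eff = number of nonzero differences = 13.
Nonzero differences (with sign): -9, -5, -8, -9, +8, +7, -2, -4, +3, +7, +2, +4, -4
Step 2: Count signs: positive = 6, negative = 7.
Step 3: Under H0: P(positive) = 0.5, so the number of positives S ~ Bin(13, 0.5).
Step 4: Two-sided exact p-value = sum of Bin(13,0.5) probabilities at or below the observed probability = 1.000000.
Step 5: alpha = 0.1. fail to reject H0.

n_eff = 13, pos = 6, neg = 7, p = 1.000000, fail to reject H0.


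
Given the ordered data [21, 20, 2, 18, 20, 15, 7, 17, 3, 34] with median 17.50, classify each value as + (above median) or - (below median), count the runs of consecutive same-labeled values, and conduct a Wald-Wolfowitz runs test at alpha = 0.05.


Step 1: Compute median = 17.50; label A = above, B = below.
Labels in order: AABAABBBBA  (n_A = 5, n_B = 5)
Step 2: Count runs R = 5.
Step 3: Under H0 (random ordering), E[R] = 2*n_A*n_B/(n_A+n_B) + 1 = 2*5*5/10 + 1 = 6.0000.
        Var[R] = 2*n_A*n_B*(2*n_A*n_B - n_A - n_B) / ((n_A+n_B)^2 * (n_A+n_B-1)) = 2000/900 = 2.2222.
        SD[R] = 1.4907.
Step 4: Continuity-corrected z = (R + 0.5 - E[R]) / SD[R] = (5 + 0.5 - 6.0000) / 1.4907 = -0.3354.
Step 5: Two-sided p-value via normal approximation = 2*(1 - Phi(|z|)) = 0.737316.
Step 6: alpha = 0.05. fail to reject H0.

R = 5, z = -0.3354, p = 0.737316, fail to reject H0.


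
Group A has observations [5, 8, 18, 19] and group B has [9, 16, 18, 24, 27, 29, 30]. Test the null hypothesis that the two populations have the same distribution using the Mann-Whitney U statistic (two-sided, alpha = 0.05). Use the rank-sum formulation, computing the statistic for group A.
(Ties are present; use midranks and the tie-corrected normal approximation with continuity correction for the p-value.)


Step 1: Combine and sort all 11 observations; assign midranks.
sorted (value, group): (5,X), (8,X), (9,Y), (16,Y), (18,X), (18,Y), (19,X), (24,Y), (27,Y), (29,Y), (30,Y)
ranks: 5->1, 8->2, 9->3, 16->4, 18->5.5, 18->5.5, 19->7, 24->8, 27->9, 29->10, 30->11
Step 2: Rank sum for X: R1 = 1 + 2 + 5.5 + 7 = 15.5.
Step 3: U_X = R1 - n1(n1+1)/2 = 15.5 - 4*5/2 = 15.5 - 10 = 5.5.
       U_Y = n1*n2 - U_X = 28 - 5.5 = 22.5.
Step 4: Ties are present, so use the tie-corrected normal approximation (with continuity correction) for the p-value.
Step 5: p-value = 0.129695; compare to alpha = 0.05. fail to reject H0.

U_X = 5.5, p = 0.129695, fail to reject H0 at alpha = 0.05.


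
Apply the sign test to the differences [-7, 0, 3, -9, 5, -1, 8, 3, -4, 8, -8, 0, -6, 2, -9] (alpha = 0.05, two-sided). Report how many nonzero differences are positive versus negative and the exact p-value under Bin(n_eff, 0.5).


Step 1: Discard zero differences. Original n = 15; n_eff = number of nonzero differences = 13.
Nonzero differences (with sign): -7, +3, -9, +5, -1, +8, +3, -4, +8, -8, -6, +2, -9
Step 2: Count signs: positive = 6, negative = 7.
Step 3: Under H0: P(positive) = 0.5, so the number of positives S ~ Bin(13, 0.5).
Step 4: Two-sided exact p-value = sum of Bin(13,0.5) probabilities at or below the observed probability = 1.000000.
Step 5: alpha = 0.05. fail to reject H0.

n_eff = 13, pos = 6, neg = 7, p = 1.000000, fail to reject H0.


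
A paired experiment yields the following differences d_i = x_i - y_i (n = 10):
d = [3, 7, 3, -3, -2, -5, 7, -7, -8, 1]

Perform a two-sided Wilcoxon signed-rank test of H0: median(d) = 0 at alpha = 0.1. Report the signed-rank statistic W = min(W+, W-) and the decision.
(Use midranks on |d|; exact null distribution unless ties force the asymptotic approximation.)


Step 1: Drop any zero differences (none here) and take |d_i|.
|d| = [3, 7, 3, 3, 2, 5, 7, 7, 8, 1]
Step 2: Midrank |d_i| (ties get averaged ranks).
ranks: |3|->4, |7|->8, |3|->4, |3|->4, |2|->2, |5|->6, |7|->8, |7|->8, |8|->10, |1|->1
Step 3: Attach original signs; sum ranks with positive sign and with negative sign.
W+ = 4 + 8 + 4 + 8 + 1 = 25
W- = 4 + 2 + 6 + 8 + 10 = 30
(Check: W+ + W- = 55 should equal n(n+1)/2 = 55.)
Step 4: Test statistic W = min(W+, W-) = 25.
Step 5: Ties in |d|, so use the tie-corrected normal approximation.
        E[W] = n(n+1)/4 = 10*11/4 = 27.5.
        Tie groups: |d|=3 (t=3), |d|=7 (t=3); sum(t^3 - t) = 48.
        Var[W] = n(n+1)(2n+1)/24 - sum(t^3-t)/48 = 2310/24 - 48/48 = 95.25.
        z = (W - E[W]) / sqrt(Var[W]) = (25 - 27.5) / 9.7596 = -0.2562.
        Two-sided p = 2*Phi(z) = 0.797829.
Step 6: alpha = 0.1. fail to reject H0.

W+ = 25, W- = 30, W = min = 25, p = 0.797829, fail to reject H0.


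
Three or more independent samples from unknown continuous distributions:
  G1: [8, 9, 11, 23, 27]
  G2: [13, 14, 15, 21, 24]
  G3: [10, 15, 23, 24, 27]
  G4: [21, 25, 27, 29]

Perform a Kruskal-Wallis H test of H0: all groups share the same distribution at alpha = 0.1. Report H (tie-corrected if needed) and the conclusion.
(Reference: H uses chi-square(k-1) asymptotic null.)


Step 1: Combine all N = 19 observations and assign midranks.
sorted (value, group, rank): (8,G1,1), (9,G1,2), (10,G3,3), (11,G1,4), (13,G2,5), (14,G2,6), (15,G2,7.5), (15,G3,7.5), (21,G2,9.5), (21,G4,9.5), (23,G1,11.5), (23,G3,11.5), (24,G2,13.5), (24,G3,13.5), (25,G4,15), (27,G1,17), (27,G3,17), (27,G4,17), (29,G4,19)
Step 2: Sum ranks within each group.
R_1 = 35.5 (n_1 = 5)
R_2 = 41.5 (n_2 = 5)
R_3 = 52.5 (n_3 = 5)
R_4 = 60.5 (n_4 = 4)
Step 3: H = 12/(N(N+1)) * sum(R_i^2/n_i) - 3(N+1)
     = 12/(19*20) * (35.5^2/5 + 41.5^2/5 + 52.5^2/5 + 60.5^2/4) - 3*20
     = 0.031579 * 2062.81 - 60
     = 5.141447.
Step 4: Ties present; correction factor C = 1 - 48/(19^3 - 19) = 0.992982. Corrected H = 5.141447 / 0.992982 = 5.177783.
Step 5: Under H0, H ~ chi^2(3); p-value = 0.159232.
Step 6: alpha = 0.1. fail to reject H0.

H = 5.1778, df = 3, p = 0.159232, fail to reject H0.


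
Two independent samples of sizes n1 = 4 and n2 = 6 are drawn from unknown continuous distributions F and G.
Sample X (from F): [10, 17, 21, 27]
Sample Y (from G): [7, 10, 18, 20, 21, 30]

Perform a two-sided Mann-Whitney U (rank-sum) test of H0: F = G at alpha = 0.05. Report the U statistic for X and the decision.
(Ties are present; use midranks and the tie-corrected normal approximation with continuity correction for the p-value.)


Step 1: Combine and sort all 10 observations; assign midranks.
sorted (value, group): (7,Y), (10,X), (10,Y), (17,X), (18,Y), (20,Y), (21,X), (21,Y), (27,X), (30,Y)
ranks: 7->1, 10->2.5, 10->2.5, 17->4, 18->5, 20->6, 21->7.5, 21->7.5, 27->9, 30->10
Step 2: Rank sum for X: R1 = 2.5 + 4 + 7.5 + 9 = 23.
Step 3: U_X = R1 - n1(n1+1)/2 = 23 - 4*5/2 = 23 - 10 = 13.
       U_Y = n1*n2 - U_X = 24 - 13 = 11.
Step 4: Ties are present, so use the tie-corrected normal approximation (with continuity correction) for the p-value.
Step 5: p-value = 0.914589; compare to alpha = 0.05. fail to reject H0.

U_X = 13, p = 0.914589, fail to reject H0 at alpha = 0.05.


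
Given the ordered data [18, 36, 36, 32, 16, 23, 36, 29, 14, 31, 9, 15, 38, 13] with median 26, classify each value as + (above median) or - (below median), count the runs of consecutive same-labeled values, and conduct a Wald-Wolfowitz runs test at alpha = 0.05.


Step 1: Compute median = 26; label A = above, B = below.
Labels in order: BAAABBAABABBAB  (n_A = 7, n_B = 7)
Step 2: Count runs R = 9.
Step 3: Under H0 (random ordering), E[R] = 2*n_A*n_B/(n_A+n_B) + 1 = 2*7*7/14 + 1 = 8.0000.
        Var[R] = 2*n_A*n_B*(2*n_A*n_B - n_A - n_B) / ((n_A+n_B)^2 * (n_A+n_B-1)) = 8232/2548 = 3.2308.
        SD[R] = 1.7974.
Step 4: Continuity-corrected z = (R - 0.5 - E[R]) / SD[R] = (9 - 0.5 - 8.0000) / 1.7974 = 0.2782.
Step 5: Two-sided p-value via normal approximation = 2*(1 - Phi(|z|)) = 0.780879.
Step 6: alpha = 0.05. fail to reject H0.

R = 9, z = 0.2782, p = 0.780879, fail to reject H0.


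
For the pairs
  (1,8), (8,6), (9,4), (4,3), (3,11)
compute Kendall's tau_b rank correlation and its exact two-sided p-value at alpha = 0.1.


Step 1: Enumerate the 10 unordered pairs (i,j) with i<j and classify each by sign(x_j-x_i) * sign(y_j-y_i).
  (1,2):dx=+7,dy=-2->D; (1,3):dx=+8,dy=-4->D; (1,4):dx=+3,dy=-5->D; (1,5):dx=+2,dy=+3->C
  (2,3):dx=+1,dy=-2->D; (2,4):dx=-4,dy=-3->C; (2,5):dx=-5,dy=+5->D; (3,4):dx=-5,dy=-1->C
  (3,5):dx=-6,dy=+7->D; (4,5):dx=-1,dy=+8->D
Step 2: C = 3, D = 7, total pairs = 10.
Step 3: tau = (C - D)/(n(n-1)/2) = (3 - 7)/10 = -0.400000.
Step 4: Exact two-sided p-value (enumerate n! = 120 permutations of y under H0): p = 0.483333.
Step 5: alpha = 0.1. fail to reject H0.

tau_b = -0.4000 (C=3, D=7), p = 0.483333, fail to reject H0.


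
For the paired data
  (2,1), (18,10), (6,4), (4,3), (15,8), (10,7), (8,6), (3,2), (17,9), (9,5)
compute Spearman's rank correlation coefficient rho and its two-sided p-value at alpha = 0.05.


Step 1: Rank x and y separately (midranks; no ties here).
rank(x): 2->1, 18->10, 6->4, 4->3, 15->8, 10->7, 8->5, 3->2, 17->9, 9->6
rank(y): 1->1, 10->10, 4->4, 3->3, 8->8, 7->7, 6->6, 2->2, 9->9, 5->5
Step 2: d_i = R_x(i) - R_y(i); compute d_i^2.
  (1-1)^2=0, (10-10)^2=0, (4-4)^2=0, (3-3)^2=0, (8-8)^2=0, (7-7)^2=0, (5-6)^2=1, (2-2)^2=0, (9-9)^2=0, (6-5)^2=1
sum(d^2) = 2.
Step 3: rho = 1 - 6*2 / (10*(10^2 - 1)) = 1 - 12/990 = 0.987879.
Step 4: Under H0, t = rho * sqrt((n-2)/(1-rho^2)) = 18.0003 ~ t(8).
Step 5: Two-sided p-value from the t-distribution with 8 df = 0.000000.
Step 6: alpha = 0.05. reject H0.

rho = 0.9879, p = 0.000000, reject H0 at alpha = 0.05.
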